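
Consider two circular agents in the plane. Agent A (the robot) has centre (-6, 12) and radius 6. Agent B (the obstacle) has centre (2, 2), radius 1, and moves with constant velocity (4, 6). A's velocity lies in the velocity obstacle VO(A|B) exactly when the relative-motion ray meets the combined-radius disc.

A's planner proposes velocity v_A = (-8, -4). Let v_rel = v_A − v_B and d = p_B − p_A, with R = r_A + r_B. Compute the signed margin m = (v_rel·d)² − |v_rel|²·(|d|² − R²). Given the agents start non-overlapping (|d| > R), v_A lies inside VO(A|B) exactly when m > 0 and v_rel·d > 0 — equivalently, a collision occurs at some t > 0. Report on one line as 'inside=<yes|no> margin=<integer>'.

d = (8, -10),  |d|² = 164;  R = 6+1 = 7,  c = 164−7² = 115
v_rel = (-12, -10),  |v_rel|² = 244;  v_rel·d = (-12)·(8) + (-10)·(-10) = 4
244·t² − 8·t + 115 = 0  ⇒  m = 4² − 244·115 = -28044
m = -28044 < 0,  v_rel·d = 4 > 0  ⇒  outside

inside=no margin=-28044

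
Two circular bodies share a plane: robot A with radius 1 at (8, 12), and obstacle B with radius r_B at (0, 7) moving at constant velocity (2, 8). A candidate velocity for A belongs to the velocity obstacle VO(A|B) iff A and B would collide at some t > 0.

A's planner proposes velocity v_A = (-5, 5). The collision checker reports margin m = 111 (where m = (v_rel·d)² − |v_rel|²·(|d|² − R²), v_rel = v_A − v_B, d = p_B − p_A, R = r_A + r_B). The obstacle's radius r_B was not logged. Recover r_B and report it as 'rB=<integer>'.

m = 111
d = (-8, -5);  v_rel = (-7, -3),  |v_rel|² = 58
v_rel×d = (-7)·(-5) − (-3)·(-8) = 11
since m = R²·58 − 11²:  R² = (121 + 111) / 58 = 4
R = √4 = 2  ⇒  r_B = 2 − 1 = 1

rB=1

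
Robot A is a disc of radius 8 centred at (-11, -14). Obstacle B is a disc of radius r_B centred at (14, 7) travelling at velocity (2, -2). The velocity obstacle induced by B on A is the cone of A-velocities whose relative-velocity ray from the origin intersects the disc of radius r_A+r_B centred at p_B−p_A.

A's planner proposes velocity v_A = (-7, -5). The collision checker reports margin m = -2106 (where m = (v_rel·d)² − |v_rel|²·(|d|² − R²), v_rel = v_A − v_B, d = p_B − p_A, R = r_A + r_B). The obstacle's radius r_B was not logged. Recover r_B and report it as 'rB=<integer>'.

m = -2106
d = (25, 21);  v_rel = (-9, -3),  |v_rel|² = 90
v_rel×d = (-9)·(21) − (-3)·(25) = -114
since m = R²·90 − (-114)²:  R² = (12996 + -2106) / 90 = 121
R = √121 = 11  ⇒  r_B = 11 − 8 = 3

rB=3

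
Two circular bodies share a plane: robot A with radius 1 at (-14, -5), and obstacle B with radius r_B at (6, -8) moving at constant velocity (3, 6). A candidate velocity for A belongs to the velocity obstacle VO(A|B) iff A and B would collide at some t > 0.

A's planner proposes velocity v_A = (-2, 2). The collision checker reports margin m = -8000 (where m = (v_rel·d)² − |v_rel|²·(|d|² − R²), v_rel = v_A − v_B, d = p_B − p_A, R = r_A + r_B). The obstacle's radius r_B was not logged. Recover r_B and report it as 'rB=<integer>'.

m = -8000
d = (20, -3);  v_rel = (-5, -4),  |v_rel|² = 41
v_rel×d = (-5)·(-3) − (-4)·(20) = 95
since m = R²·41 − 95²:  R² = (9025 + -8000) / 41 = 25
R = √25 = 5  ⇒  r_B = 5 − 1 = 4

rB=4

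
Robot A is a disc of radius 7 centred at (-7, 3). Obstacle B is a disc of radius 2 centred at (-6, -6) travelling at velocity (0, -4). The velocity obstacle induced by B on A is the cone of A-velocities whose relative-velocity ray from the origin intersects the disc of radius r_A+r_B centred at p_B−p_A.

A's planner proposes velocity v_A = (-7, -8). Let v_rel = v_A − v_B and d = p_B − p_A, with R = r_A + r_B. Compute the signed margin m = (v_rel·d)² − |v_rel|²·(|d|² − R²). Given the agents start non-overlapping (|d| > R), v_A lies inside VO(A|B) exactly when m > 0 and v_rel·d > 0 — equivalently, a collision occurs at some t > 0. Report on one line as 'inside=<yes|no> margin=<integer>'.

d = (1, -9),  |d|² = 82;  R = 7+2 = 9,  c = 82−9² = 1
v_rel = (-7, -4),  |v_rel|² = 65;  v_rel·d = (-7)·(1) + (-4)·(-9) = 29
65·t² − 58·t + 1 = 0  ⇒  m = 29² − 65·1 = 776
m = 776 > 0,  v_rel·d = 29 > 0  ⇒  inside

inside=yes margin=776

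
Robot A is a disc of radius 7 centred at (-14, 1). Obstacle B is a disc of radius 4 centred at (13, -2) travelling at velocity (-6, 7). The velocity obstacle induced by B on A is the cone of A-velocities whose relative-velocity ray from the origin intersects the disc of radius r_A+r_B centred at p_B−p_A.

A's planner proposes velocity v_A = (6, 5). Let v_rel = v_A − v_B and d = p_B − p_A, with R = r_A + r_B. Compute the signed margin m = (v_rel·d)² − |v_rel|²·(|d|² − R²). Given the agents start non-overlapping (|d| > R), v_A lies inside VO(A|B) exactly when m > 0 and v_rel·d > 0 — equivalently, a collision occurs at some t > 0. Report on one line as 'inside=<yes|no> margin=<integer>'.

d = (27, -3),  |d|² = 738;  R = 7+4 = 11,  c = 738−11² = 617
v_rel = (12, -2),  |v_rel|² = 148;  v_rel·d = (12)·(27) + (-2)·(-3) = 330
148·t² − 660·t + 617 = 0  ⇒  m = 330² − 148·617 = 17584
m = 17584 > 0,  v_rel·d = 330 > 0  ⇒  inside

inside=yes margin=17584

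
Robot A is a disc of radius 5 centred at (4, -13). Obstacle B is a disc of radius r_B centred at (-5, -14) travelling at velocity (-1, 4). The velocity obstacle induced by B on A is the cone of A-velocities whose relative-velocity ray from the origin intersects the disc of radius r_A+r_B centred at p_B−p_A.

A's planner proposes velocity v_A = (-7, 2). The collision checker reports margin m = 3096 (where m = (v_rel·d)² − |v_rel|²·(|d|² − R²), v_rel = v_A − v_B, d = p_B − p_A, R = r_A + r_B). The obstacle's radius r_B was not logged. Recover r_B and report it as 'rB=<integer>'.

m = 3096
d = (-9, -1);  v_rel = (-6, -2),  |v_rel|² = 40
v_rel×d = (-6)·(-1) − (-2)·(-9) = -12
since m = R²·40 − (-12)²:  R² = (144 + 3096) / 40 = 81
R = √81 = 9  ⇒  r_B = 9 − 5 = 4

rB=4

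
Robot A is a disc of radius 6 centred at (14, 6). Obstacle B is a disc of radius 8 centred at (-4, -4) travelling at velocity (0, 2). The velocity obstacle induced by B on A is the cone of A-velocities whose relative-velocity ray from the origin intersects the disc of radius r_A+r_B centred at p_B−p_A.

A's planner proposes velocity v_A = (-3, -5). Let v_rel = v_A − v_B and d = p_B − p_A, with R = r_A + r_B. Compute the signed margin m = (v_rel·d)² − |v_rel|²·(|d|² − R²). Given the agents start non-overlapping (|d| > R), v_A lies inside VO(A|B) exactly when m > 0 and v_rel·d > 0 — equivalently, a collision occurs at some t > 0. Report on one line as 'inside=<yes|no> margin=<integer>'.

d = (-18, -10),  |d|² = 424;  R = 6+8 = 14,  c = 424−14² = 228
v_rel = (-3, -7),  |v_rel|² = 58;  v_rel·d = (-3)·(-18) + (-7)·(-10) = 124
58·t² − 248·t + 228 = 0  ⇒  m = 124² − 58·228 = 2152
m = 2152 > 0,  v_rel·d = 124 > 0  ⇒  inside

inside=yes margin=2152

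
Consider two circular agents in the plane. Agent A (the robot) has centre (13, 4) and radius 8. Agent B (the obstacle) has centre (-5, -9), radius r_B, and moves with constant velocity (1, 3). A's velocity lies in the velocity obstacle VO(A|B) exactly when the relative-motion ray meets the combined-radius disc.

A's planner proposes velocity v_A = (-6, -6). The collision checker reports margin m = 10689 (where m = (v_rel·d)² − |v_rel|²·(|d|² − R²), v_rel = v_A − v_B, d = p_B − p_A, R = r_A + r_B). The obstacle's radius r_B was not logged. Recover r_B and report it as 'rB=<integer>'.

m = 10689
d = (-18, -13);  v_rel = (-7, -9),  |v_rel|² = 130
v_rel×d = (-7)·(-13) − (-9)·(-18) = -71
since m = R²·130 − (-71)²:  R² = (5041 + 10689) / 130 = 121
R = √121 = 11  ⇒  r_B = 11 − 8 = 3

rB=3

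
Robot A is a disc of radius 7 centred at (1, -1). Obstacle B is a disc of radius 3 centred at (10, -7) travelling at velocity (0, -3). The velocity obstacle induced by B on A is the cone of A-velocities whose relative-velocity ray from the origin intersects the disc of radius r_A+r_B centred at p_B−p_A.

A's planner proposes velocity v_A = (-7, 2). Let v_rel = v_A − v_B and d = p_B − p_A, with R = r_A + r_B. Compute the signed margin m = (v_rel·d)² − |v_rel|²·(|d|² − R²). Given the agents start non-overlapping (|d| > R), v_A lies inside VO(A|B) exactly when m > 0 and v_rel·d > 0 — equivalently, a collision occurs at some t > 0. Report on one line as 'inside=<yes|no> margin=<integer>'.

d = (9, -6),  |d|² = 117;  R = 7+3 = 10,  c = 117−10² = 17
v_rel = (-7, 5),  |v_rel|² = 74;  v_rel·d = (-7)·(9) + (5)·(-6) = -93
74·t² + 186·t + 17 = 0  ⇒  m = (-93)² − 74·17 = 7391
m = 7391 > 0,  v_rel·d = -93 < 0  ⇒  outside

inside=no margin=7391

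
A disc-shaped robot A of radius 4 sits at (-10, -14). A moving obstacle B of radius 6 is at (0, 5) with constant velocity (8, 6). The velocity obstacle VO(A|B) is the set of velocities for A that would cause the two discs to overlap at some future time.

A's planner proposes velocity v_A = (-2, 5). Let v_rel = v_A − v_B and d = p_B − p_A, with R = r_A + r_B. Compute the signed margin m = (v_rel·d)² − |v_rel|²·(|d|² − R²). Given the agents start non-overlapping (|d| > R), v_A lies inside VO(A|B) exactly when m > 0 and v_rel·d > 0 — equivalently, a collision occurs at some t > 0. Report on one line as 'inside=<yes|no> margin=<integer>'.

d = (10, 19),  |d|² = 461;  R = 4+6 = 10,  c = 461−10² = 361
v_rel = (-10, -1),  |v_rel|² = 101;  v_rel·d = (-10)·(10) + (-1)·(19) = -119
101·t² + 238·t + 361 = 0  ⇒  m = (-119)² − 101·361 = -22300
m = -22300 < 0,  v_rel·d = -119 < 0  ⇒  outside

inside=no margin=-22300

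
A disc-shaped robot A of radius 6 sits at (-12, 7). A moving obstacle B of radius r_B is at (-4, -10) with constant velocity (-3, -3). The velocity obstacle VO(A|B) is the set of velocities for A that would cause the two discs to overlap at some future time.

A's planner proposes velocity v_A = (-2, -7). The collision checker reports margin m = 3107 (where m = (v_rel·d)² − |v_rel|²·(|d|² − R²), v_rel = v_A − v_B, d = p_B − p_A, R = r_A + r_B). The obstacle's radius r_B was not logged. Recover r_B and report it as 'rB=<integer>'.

m = 3107
d = (8, -17);  v_rel = (1, -4),  |v_rel|² = 17
v_rel×d = (1)·(-17) − (-4)·(8) = 15
since m = R²·17 − 15²:  R² = (225 + 3107) / 17 = 196
R = √196 = 14  ⇒  r_B = 14 − 6 = 8

rB=8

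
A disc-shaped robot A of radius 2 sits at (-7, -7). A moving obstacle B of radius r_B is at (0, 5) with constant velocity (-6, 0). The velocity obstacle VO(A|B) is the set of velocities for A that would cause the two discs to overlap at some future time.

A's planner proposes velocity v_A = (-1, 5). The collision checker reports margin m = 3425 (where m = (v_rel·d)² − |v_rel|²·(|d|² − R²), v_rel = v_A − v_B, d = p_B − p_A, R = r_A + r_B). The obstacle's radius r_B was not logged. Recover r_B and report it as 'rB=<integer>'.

m = 3425
d = (7, 12);  v_rel = (5, 5),  |v_rel|² = 50
v_rel×d = (5)·(12) − (5)·(7) = 25
since m = R²·50 − 25²:  R² = (625 + 3425) / 50 = 81
R = √81 = 9  ⇒  r_B = 9 − 2 = 7

rB=7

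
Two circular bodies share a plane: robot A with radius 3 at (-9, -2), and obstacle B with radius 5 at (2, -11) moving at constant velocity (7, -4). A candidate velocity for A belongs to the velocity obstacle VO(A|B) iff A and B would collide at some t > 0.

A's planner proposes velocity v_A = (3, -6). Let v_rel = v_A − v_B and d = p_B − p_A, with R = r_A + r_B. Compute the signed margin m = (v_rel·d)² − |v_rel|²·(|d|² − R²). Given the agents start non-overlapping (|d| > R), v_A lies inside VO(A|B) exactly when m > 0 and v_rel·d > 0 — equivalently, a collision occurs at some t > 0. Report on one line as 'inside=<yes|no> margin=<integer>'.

d = (11, -9),  |d|² = 202;  R = 3+5 = 8,  c = 202−8² = 138
v_rel = (-4, -2),  |v_rel|² = 20;  v_rel·d = (-4)·(11) + (-2)·(-9) = -26
20·t² + 52·t + 138 = 0  ⇒  m = (-26)² − 20·138 = -2084
m = -2084 < 0,  v_rel·d = -26 < 0  ⇒  outside

inside=no margin=-2084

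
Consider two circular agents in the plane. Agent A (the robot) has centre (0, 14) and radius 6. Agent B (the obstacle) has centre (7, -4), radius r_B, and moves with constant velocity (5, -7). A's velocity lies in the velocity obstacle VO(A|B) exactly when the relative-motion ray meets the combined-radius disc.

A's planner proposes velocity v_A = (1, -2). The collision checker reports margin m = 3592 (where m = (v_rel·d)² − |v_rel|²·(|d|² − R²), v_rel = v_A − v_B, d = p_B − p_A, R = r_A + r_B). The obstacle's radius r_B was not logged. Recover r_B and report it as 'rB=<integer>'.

m = 3592
d = (7, -18);  v_rel = (-4, 5),  |v_rel|² = 41
v_rel×d = (-4)·(-18) − (5)·(7) = 37
since m = R²·41 − 37²:  R² = (1369 + 3592) / 41 = 121
R = √121 = 11  ⇒  r_B = 11 − 6 = 5

rB=5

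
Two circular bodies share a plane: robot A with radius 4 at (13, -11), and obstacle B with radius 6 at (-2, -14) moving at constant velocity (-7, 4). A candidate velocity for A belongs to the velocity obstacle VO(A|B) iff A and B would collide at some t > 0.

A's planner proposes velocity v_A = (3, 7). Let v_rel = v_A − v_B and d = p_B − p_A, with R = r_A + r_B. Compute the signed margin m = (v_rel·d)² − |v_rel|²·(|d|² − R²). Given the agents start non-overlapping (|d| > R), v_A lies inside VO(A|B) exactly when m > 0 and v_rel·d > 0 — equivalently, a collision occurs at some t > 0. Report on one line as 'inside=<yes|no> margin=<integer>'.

d = (-15, -3),  |d|² = 234;  R = 4+6 = 10,  c = 234−10² = 134
v_rel = (10, 3),  |v_rel|² = 109;  v_rel·d = (10)·(-15) + (3)·(-3) = -159
109·t² + 318·t + 134 = 0  ⇒  m = (-159)² − 109·134 = 10675
m = 10675 > 0,  v_rel·d = -159 < 0  ⇒  outside

inside=no margin=10675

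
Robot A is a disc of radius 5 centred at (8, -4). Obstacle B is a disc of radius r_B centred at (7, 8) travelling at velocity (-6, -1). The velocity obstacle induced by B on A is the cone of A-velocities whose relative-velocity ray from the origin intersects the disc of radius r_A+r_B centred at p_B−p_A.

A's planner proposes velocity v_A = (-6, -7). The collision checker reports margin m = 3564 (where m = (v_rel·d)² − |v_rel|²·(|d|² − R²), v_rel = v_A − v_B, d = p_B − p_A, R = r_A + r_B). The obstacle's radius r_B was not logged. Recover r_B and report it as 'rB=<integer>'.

m = 3564
d = (-1, 12);  v_rel = (0, -6),  |v_rel|² = 36
v_rel×d = (0)·(12) − (-6)·(-1) = -6
since m = R²·36 − (-6)²:  R² = (36 + 3564) / 36 = 100
R = √100 = 10  ⇒  r_B = 10 − 5 = 5

rB=5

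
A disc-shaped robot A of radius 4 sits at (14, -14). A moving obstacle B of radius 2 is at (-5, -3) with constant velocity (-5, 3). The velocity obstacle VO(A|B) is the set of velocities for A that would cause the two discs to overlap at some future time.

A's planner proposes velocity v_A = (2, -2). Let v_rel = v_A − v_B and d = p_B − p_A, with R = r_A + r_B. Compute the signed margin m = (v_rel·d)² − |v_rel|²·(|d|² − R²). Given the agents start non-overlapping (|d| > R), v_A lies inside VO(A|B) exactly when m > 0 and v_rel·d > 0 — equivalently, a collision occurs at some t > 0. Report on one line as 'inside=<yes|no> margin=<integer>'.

d = (-19, 11),  |d|² = 482;  R = 4+2 = 6,  c = 482−6² = 446
v_rel = (7, -5),  |v_rel|² = 74;  v_rel·d = (7)·(-19) + (-5)·(11) = -188
74·t² + 376·t + 446 = 0  ⇒  m = (-188)² − 74·446 = 2340
m = 2340 > 0,  v_rel·d = -188 < 0  ⇒  outside

inside=no margin=2340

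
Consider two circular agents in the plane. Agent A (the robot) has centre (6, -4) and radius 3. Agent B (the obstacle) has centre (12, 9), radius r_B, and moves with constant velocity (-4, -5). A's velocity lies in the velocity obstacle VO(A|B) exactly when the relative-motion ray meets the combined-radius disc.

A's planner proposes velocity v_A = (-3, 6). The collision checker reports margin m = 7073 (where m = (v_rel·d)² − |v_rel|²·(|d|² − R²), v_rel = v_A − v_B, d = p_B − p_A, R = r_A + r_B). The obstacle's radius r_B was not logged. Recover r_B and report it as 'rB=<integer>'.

m = 7073
d = (6, 13);  v_rel = (1, 11),  |v_rel|² = 122
v_rel×d = (1)·(13) − (11)·(6) = -53
since m = R²·122 − (-53)²:  R² = (2809 + 7073) / 122 = 81
R = √81 = 9  ⇒  r_B = 9 − 3 = 6

rB=6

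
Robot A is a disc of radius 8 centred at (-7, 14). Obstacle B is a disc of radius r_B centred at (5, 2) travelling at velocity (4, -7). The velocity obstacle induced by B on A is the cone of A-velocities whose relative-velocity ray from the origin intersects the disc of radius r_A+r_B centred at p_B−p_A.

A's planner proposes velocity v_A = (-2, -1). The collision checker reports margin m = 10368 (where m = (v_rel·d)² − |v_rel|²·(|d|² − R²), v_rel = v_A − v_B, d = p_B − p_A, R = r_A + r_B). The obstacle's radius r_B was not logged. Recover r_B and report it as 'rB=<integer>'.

m = 10368
d = (12, -12);  v_rel = (-6, 6),  |v_rel|² = 72
v_rel×d = (-6)·(-12) − (6)·(12) = 0
since m = R²·72 − 0²:  R² = (0 + 10368) / 72 = 144
R = √144 = 12  ⇒  r_B = 12 − 8 = 4

rB=4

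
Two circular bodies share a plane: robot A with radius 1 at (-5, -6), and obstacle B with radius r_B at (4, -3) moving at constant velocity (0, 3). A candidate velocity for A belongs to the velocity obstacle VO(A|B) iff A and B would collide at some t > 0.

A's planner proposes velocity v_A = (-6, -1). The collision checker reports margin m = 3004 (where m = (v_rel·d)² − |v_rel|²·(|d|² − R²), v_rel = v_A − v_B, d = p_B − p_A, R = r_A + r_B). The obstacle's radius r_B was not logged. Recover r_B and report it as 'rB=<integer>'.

m = 3004
d = (9, 3);  v_rel = (-6, -4),  |v_rel|² = 52
v_rel×d = (-6)·(3) − (-4)·(9) = 18
since m = R²·52 − 18²:  R² = (324 + 3004) / 52 = 64
R = √64 = 8  ⇒  r_B = 8 − 1 = 7

rB=7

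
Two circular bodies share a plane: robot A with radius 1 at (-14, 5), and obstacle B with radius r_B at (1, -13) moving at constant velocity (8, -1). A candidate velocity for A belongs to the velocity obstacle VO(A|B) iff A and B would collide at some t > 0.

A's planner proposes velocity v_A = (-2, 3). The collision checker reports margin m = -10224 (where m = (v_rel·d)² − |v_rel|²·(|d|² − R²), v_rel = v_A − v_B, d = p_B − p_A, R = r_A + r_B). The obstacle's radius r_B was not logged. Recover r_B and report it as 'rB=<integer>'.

m = -10224
d = (15, -18);  v_rel = (-10, 4),  |v_rel|² = 116
v_rel×d = (-10)·(-18) − (4)·(15) = 120
since m = R²·116 − 120²:  R² = (14400 + -10224) / 116 = 36
R = √36 = 6  ⇒  r_B = 6 − 1 = 5

rB=5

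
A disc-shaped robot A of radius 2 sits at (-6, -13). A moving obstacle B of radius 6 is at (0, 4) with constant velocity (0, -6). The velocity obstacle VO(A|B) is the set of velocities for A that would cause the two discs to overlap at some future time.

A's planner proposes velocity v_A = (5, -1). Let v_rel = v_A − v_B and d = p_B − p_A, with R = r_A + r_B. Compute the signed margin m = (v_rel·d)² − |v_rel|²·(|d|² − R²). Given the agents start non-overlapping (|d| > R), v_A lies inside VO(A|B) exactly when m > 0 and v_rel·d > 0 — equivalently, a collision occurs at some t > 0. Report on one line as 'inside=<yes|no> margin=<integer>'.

d = (6, 17),  |d|² = 325;  R = 2+6 = 8,  c = 325−8² = 261
v_rel = (5, 5),  |v_rel|² = 50;  v_rel·d = (5)·(6) + (5)·(17) = 115
50·t² − 230·t + 261 = 0  ⇒  m = 115² − 50·261 = 175
m = 175 > 0,  v_rel·d = 115 > 0  ⇒  inside

inside=yes margin=175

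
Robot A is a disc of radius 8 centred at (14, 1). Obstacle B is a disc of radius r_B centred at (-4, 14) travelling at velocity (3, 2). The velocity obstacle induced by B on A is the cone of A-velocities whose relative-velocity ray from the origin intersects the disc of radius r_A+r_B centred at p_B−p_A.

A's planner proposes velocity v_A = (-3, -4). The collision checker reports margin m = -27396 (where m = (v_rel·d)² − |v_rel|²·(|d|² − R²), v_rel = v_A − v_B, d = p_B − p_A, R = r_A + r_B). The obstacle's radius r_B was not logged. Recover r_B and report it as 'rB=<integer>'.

m = -27396
d = (-18, 13);  v_rel = (-6, -6),  |v_rel|² = 72
v_rel×d = (-6)·(13) − (-6)·(-18) = -186
since m = R²·72 − (-186)²:  R² = (34596 + -27396) / 72 = 100
R = √100 = 10  ⇒  r_B = 10 − 8 = 2

rB=2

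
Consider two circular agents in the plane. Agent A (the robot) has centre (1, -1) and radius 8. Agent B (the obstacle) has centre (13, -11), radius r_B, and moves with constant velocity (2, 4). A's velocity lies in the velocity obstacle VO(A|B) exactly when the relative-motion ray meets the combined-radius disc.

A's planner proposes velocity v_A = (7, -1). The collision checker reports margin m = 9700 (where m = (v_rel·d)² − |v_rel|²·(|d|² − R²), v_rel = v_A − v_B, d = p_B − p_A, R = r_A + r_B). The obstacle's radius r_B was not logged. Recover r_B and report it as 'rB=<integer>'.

m = 9700
d = (12, -10);  v_rel = (5, -5),  |v_rel|² = 50
v_rel×d = (5)·(-10) − (-5)·(12) = 10
since m = R²·50 − 10²:  R² = (100 + 9700) / 50 = 196
R = √196 = 14  ⇒  r_B = 14 − 8 = 6

rB=6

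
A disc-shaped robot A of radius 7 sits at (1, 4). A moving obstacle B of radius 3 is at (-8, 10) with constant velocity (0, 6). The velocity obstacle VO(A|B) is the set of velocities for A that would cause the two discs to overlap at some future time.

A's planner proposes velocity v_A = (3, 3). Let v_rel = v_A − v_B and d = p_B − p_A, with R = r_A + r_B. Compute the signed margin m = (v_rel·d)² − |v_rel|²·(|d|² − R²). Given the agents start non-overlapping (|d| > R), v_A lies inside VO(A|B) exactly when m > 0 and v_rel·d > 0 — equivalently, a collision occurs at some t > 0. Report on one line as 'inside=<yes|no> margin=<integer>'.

d = (-9, 6),  |d|² = 117;  R = 7+3 = 10,  c = 117−10² = 17
v_rel = (3, -3),  |v_rel|² = 18;  v_rel·d = (3)·(-9) + (-3)·(6) = -45
18·t² + 90·t + 17 = 0  ⇒  m = (-45)² − 18·17 = 1719
m = 1719 > 0,  v_rel·d = -45 < 0  ⇒  outside

inside=no margin=1719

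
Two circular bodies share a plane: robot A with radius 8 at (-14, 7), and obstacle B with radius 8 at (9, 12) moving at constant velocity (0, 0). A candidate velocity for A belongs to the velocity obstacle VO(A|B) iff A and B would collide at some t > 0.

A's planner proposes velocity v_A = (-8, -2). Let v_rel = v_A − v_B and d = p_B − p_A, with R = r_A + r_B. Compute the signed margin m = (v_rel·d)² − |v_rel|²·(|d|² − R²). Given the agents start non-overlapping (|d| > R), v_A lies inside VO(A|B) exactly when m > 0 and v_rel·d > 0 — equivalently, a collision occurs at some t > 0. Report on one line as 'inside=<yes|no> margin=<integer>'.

d = (23, 5),  |d|² = 554;  R = 8+8 = 16,  c = 554−16² = 298
v_rel = (-8, -2),  |v_rel|² = 68;  v_rel·d = (-8)·(23) + (-2)·(5) = -194
68·t² + 388·t + 298 = 0  ⇒  m = (-194)² − 68·298 = 17372
m = 17372 > 0,  v_rel·d = -194 < 0  ⇒  outside

inside=no margin=17372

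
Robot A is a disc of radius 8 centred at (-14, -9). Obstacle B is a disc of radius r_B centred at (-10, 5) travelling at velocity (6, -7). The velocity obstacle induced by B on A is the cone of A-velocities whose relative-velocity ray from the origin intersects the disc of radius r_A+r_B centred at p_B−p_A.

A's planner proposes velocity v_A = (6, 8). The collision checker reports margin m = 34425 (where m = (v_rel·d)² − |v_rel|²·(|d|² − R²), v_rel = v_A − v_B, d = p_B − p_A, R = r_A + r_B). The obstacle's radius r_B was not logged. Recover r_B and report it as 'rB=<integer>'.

m = 34425
d = (4, 14);  v_rel = (0, 15),  |v_rel|² = 225
v_rel×d = (0)·(14) − (15)·(4) = -60
since m = R²·225 − (-60)²:  R² = (3600 + 34425) / 225 = 169
R = √169 = 13  ⇒  r_B = 13 − 8 = 5

rB=5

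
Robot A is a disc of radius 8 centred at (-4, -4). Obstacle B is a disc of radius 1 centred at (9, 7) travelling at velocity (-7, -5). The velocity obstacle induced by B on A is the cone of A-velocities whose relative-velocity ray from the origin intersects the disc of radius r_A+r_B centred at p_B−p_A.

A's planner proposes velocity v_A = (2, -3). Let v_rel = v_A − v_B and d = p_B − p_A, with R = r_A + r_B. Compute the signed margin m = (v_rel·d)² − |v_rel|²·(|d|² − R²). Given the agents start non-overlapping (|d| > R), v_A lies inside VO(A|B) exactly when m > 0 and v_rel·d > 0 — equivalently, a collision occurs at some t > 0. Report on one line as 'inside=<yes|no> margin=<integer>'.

d = (13, 11),  |d|² = 290;  R = 8+1 = 9,  c = 290−9² = 209
v_rel = (9, 2),  |v_rel|² = 85;  v_rel·d = (9)·(13) + (2)·(11) = 139
85·t² − 278·t + 209 = 0  ⇒  m = 139² − 85·209 = 1556
m = 1556 > 0,  v_rel·d = 139 > 0  ⇒  inside

inside=yes margin=1556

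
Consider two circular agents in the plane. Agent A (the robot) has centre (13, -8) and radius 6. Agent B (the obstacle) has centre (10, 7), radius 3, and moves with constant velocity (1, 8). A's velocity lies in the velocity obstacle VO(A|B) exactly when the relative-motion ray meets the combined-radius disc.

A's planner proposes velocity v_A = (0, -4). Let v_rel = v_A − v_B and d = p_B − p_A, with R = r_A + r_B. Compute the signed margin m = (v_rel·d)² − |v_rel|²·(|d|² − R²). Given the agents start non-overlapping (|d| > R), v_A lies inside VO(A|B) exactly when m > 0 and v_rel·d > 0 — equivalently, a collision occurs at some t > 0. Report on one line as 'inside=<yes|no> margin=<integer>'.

d = (-3, 15),  |d|² = 234;  R = 6+3 = 9,  c = 234−9² = 153
v_rel = (-1, -12),  |v_rel|² = 145;  v_rel·d = (-1)·(-3) + (-12)·(15) = -177
145·t² + 354·t + 153 = 0  ⇒  m = (-177)² − 145·153 = 9144
m = 9144 > 0,  v_rel·d = -177 < 0  ⇒  outside

inside=no margin=9144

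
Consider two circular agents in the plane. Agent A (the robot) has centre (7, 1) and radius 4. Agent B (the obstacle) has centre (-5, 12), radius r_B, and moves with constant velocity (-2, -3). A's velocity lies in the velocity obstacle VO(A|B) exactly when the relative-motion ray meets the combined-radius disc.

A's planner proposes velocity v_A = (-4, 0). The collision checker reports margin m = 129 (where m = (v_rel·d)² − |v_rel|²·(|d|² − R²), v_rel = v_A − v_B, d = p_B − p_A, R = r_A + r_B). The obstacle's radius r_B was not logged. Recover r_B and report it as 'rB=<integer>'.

m = 129
d = (-12, 11);  v_rel = (-2, 3),  |v_rel|² = 13
v_rel×d = (-2)·(11) − (3)·(-12) = 14
since m = R²·13 − 14²:  R² = (196 + 129) / 13 = 25
R = √25 = 5  ⇒  r_B = 5 − 4 = 1

rB=1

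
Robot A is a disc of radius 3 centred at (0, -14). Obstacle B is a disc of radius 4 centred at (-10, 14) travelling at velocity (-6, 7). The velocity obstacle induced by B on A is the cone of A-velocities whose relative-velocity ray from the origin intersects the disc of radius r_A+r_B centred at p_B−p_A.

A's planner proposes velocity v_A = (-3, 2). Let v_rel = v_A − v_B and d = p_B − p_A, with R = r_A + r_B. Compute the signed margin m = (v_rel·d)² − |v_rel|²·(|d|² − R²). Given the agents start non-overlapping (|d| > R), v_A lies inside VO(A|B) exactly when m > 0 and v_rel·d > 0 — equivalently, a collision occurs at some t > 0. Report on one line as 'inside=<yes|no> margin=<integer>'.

d = (-10, 28),  |d|² = 884;  R = 3+4 = 7,  c = 884−7² = 835
v_rel = (3, -5),  |v_rel|² = 34;  v_rel·d = (3)·(-10) + (-5)·(28) = -170
34·t² + 340·t + 835 = 0  ⇒  m = (-170)² − 34·835 = 510
m = 510 > 0,  v_rel·d = -170 < 0  ⇒  outside

inside=no margin=510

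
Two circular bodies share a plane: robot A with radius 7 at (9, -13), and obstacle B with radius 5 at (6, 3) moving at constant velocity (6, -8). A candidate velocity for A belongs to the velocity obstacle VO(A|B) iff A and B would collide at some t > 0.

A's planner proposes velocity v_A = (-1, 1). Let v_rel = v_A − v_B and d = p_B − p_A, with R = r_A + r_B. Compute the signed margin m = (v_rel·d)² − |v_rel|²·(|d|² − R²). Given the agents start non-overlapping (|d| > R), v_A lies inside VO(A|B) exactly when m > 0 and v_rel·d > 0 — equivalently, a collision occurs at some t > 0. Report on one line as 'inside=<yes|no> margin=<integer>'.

d = (-3, 16),  |d|² = 265;  R = 7+5 = 12,  c = 265−12² = 121
v_rel = (-7, 9),  |v_rel|² = 130;  v_rel·d = (-7)·(-3) + (9)·(16) = 165
130·t² − 330·t + 121 = 0  ⇒  m = 165² − 130·121 = 11495
m = 11495 > 0,  v_rel·d = 165 > 0  ⇒  inside

inside=yes margin=11495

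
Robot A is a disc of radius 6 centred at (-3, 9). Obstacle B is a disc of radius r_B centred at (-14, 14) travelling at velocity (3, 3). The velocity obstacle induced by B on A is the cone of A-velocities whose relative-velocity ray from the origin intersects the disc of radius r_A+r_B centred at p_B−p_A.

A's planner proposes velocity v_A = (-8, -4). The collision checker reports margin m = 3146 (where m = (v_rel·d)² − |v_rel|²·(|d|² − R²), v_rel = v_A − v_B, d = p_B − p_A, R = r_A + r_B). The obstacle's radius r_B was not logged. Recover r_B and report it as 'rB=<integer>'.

m = 3146
d = (-11, 5);  v_rel = (-11, -7),  |v_rel|² = 170
v_rel×d = (-11)·(5) − (-7)·(-11) = -132
since m = R²·170 − (-132)²:  R² = (17424 + 3146) / 170 = 121
R = √121 = 11  ⇒  r_B = 11 − 6 = 5

rB=5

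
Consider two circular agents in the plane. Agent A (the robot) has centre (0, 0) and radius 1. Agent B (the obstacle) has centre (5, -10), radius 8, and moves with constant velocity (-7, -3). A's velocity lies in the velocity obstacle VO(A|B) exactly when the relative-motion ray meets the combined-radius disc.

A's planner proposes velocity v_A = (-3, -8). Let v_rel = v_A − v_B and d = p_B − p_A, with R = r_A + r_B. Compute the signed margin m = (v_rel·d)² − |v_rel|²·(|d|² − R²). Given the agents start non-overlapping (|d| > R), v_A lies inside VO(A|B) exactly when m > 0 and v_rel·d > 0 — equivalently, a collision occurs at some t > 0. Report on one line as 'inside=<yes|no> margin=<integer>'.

d = (5, -10),  |d|² = 125;  R = 1+8 = 9,  c = 125−9² = 44
v_rel = (4, -5),  |v_rel|² = 41;  v_rel·d = (4)·(5) + (-5)·(-10) = 70
41·t² − 140·t + 44 = 0  ⇒  m = 70² − 41·44 = 3096
m = 3096 > 0,  v_rel·d = 70 > 0  ⇒  inside

inside=yes margin=3096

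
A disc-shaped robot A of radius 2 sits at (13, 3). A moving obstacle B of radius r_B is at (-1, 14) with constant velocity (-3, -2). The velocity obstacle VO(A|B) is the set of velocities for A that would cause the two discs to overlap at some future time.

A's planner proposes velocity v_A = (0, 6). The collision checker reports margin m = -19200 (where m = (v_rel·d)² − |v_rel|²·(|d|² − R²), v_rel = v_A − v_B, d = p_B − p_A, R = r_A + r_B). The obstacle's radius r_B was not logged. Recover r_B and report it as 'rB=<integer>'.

m = -19200
d = (-14, 11);  v_rel = (3, 8),  |v_rel|² = 73
v_rel×d = (3)·(11) − (8)·(-14) = 145
since m = R²·73 − 145²:  R² = (21025 + -19200) / 73 = 25
R = √25 = 5  ⇒  r_B = 5 − 2 = 3

rB=3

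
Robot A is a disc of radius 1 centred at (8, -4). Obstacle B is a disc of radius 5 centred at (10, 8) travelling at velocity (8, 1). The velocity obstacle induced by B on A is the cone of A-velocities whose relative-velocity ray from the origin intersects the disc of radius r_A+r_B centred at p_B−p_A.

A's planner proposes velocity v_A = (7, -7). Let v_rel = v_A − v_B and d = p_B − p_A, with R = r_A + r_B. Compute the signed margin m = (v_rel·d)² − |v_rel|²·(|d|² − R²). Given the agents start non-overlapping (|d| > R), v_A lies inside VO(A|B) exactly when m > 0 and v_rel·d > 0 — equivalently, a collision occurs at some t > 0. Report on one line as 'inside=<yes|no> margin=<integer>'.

d = (2, 12),  |d|² = 148;  R = 1+5 = 6,  c = 148−6² = 112
v_rel = (-1, -8),  |v_rel|² = 65;  v_rel·d = (-1)·(2) + (-8)·(12) = -98
65·t² + 196·t + 112 = 0  ⇒  m = (-98)² − 65·112 = 2324
m = 2324 > 0,  v_rel·d = -98 < 0  ⇒  outside

inside=no margin=2324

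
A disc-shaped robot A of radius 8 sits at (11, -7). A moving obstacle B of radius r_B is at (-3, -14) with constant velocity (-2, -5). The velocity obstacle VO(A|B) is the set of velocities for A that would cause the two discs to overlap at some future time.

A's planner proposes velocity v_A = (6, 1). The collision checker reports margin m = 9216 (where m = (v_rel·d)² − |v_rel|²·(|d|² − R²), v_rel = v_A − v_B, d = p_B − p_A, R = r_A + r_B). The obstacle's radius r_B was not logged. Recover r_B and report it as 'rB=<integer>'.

m = 9216
d = (-14, -7);  v_rel = (8, 6),  |v_rel|² = 100
v_rel×d = (8)·(-7) − (6)·(-14) = 28
since m = R²·100 − 28²:  R² = (784 + 9216) / 100 = 100
R = √100 = 10  ⇒  r_B = 10 − 8 = 2

rB=2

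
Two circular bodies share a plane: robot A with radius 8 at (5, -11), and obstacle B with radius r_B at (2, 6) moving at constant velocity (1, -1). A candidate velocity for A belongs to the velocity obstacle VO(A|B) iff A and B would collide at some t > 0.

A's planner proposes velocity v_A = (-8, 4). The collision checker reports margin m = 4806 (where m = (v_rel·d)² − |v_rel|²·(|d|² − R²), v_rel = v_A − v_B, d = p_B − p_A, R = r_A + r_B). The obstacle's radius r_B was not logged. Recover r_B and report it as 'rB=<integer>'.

m = 4806
d = (-3, 17);  v_rel = (-9, 5),  |v_rel|² = 106
v_rel×d = (-9)·(17) − (5)·(-3) = -138
since m = R²·106 − (-138)²:  R² = (19044 + 4806) / 106 = 225
R = √225 = 15  ⇒  r_B = 15 − 8 = 7

rB=7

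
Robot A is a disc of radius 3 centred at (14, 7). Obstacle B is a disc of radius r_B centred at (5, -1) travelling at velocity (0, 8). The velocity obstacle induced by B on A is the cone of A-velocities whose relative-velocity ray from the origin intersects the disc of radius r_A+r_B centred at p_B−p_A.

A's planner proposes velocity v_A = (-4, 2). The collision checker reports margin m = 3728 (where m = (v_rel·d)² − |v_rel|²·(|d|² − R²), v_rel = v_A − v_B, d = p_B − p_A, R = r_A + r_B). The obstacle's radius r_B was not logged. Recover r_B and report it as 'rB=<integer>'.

m = 3728
d = (-9, -8);  v_rel = (-4, -6),  |v_rel|² = 52
v_rel×d = (-4)·(-8) − (-6)·(-9) = -22
since m = R²·52 − (-22)²:  R² = (484 + 3728) / 52 = 81
R = √81 = 9  ⇒  r_B = 9 − 3 = 6

rB=6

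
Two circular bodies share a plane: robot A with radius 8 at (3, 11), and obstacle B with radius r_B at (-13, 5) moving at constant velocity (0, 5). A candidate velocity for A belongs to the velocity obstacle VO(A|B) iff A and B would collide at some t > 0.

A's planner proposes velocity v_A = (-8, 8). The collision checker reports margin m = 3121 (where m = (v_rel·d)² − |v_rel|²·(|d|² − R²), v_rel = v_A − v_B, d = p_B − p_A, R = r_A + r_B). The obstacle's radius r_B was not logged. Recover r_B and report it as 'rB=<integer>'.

m = 3121
d = (-16, -6);  v_rel = (-8, 3),  |v_rel|² = 73
v_rel×d = (-8)·(-6) − (3)·(-16) = 96
since m = R²·73 − 96²:  R² = (9216 + 3121) / 73 = 169
R = √169 = 13  ⇒  r_B = 13 − 8 = 5

rB=5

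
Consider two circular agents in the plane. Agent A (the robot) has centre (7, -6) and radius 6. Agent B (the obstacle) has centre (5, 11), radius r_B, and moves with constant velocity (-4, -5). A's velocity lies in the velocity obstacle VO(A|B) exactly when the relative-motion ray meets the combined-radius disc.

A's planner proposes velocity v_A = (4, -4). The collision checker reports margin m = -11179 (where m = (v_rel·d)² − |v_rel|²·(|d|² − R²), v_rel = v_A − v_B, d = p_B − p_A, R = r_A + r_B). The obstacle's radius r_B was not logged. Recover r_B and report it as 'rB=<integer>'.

m = -11179
d = (-2, 17);  v_rel = (8, 1),  |v_rel|² = 65
v_rel×d = (8)·(17) − (1)·(-2) = 138
since m = R²·65 − 138²:  R² = (19044 + -11179) / 65 = 121
R = √121 = 11  ⇒  r_B = 11 − 6 = 5

rB=5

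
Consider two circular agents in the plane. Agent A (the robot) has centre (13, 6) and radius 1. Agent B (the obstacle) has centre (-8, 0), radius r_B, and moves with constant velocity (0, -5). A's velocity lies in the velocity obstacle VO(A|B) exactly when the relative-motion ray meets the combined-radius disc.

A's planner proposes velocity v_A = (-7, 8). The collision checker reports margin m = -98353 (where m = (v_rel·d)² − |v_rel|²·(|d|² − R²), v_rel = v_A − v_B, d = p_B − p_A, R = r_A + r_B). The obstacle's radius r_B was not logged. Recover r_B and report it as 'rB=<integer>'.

m = -98353
d = (-21, -6);  v_rel = (-7, 13),  |v_rel|² = 218
v_rel×d = (-7)·(-6) − (13)·(-21) = 315
since m = R²·218 − 315²:  R² = (99225 + -98353) / 218 = 4
R = √4 = 2  ⇒  r_B = 2 − 1 = 1

rB=1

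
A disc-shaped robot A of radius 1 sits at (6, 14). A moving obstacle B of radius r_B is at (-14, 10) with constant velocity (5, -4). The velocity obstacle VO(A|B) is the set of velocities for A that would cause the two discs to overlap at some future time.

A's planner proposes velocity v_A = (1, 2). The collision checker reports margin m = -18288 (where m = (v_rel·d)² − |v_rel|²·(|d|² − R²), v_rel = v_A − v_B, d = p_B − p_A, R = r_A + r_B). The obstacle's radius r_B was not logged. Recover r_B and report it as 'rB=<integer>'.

m = -18288
d = (-20, -4);  v_rel = (-4, 6),  |v_rel|² = 52
v_rel×d = (-4)·(-4) − (6)·(-20) = 136
since m = R²·52 − 136²:  R² = (18496 + -18288) / 52 = 4
R = √4 = 2  ⇒  r_B = 2 − 1 = 1

rB=1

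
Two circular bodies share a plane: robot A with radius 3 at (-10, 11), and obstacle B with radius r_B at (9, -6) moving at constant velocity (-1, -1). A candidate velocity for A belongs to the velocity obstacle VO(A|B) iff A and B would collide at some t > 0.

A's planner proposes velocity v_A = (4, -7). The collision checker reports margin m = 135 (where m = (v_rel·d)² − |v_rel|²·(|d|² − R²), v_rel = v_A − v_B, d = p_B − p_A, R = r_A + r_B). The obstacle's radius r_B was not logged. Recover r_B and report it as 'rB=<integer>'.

m = 135
d = (19, -17);  v_rel = (5, -6),  |v_rel|² = 61
v_rel×d = (5)·(-17) − (-6)·(19) = 29
since m = R²·61 − 29²:  R² = (841 + 135) / 61 = 16
R = √16 = 4  ⇒  r_B = 4 − 3 = 1

rB=1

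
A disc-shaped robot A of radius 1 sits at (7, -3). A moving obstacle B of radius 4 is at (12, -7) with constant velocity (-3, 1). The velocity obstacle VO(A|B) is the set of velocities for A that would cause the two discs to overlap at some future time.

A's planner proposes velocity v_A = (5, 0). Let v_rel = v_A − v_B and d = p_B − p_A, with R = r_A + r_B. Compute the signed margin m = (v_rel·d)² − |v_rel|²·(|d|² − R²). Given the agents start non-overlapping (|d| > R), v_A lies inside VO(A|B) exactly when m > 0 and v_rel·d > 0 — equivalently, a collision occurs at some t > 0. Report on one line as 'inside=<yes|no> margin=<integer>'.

d = (5, -4),  |d|² = 41;  R = 1+4 = 5,  c = 41−5² = 16
v_rel = (8, -1),  |v_rel|² = 65;  v_rel·d = (8)·(5) + (-1)·(-4) = 44
65·t² − 88·t + 16 = 0  ⇒  m = 44² − 65·16 = 896
m = 896 > 0,  v_rel·d = 44 > 0  ⇒  inside

inside=yes margin=896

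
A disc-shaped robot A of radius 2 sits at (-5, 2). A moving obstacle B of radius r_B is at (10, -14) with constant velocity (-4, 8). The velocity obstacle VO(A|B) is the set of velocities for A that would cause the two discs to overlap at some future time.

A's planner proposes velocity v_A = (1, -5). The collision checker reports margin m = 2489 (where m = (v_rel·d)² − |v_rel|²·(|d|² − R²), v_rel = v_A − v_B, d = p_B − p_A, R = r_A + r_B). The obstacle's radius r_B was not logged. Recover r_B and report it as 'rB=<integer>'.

m = 2489
d = (15, -16);  v_rel = (5, -13),  |v_rel|² = 194
v_rel×d = (5)·(-16) − (-13)·(15) = 115
since m = R²·194 − 115²:  R² = (13225 + 2489) / 194 = 81
R = √81 = 9  ⇒  r_B = 9 − 2 = 7

rB=7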